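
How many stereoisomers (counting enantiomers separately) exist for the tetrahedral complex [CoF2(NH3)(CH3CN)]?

All four vertices of a tetrahedron are equivalent and mutually adjacent, so cis/trans isomerism cannot arise.
Only one geometric arrangement is possible.

1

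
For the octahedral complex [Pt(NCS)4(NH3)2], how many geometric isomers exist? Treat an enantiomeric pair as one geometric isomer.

The six octahedral sites form three mutually perpendicular trans pairs.
There are 2 geometric isomers: NH3 trans; NH3 cis.

2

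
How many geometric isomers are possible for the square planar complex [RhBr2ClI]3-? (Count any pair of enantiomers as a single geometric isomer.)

A square has two trans pairs of vertices; adjacent vertices are cis.
Working through the distinct placements yields 2 geometric isomers: Br cis; Br trans.

2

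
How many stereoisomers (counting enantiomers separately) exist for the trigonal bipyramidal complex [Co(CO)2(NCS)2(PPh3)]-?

A trigonal bipyramid has two axial and three equatorial sites, which are chemically inequivalent.
Exhaustive case analysis gives 5 geometric isomers.
One of these lacks any improper symmetry element and so occurs as an enantiomeric pair, giving 5 + 1 = 6 stereoisomers in total.

6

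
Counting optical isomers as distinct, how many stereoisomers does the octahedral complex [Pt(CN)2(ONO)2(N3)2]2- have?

The six octahedral sites form three mutually perpendicular trans pairs.
Working through the distinct placements yields 5 geometric isomers: CN trans, ONO trans, N3 trans; CN trans, ONO cis, N3 cis; CN cis, ONO trans, N3 cis; CN cis, ONO cis, N3 cis (chiral); CN cis, ONO cis, N3 trans.
One of these lacks any improper symmetry element and so occurs as an enantiomeric pair, giving 5 + 1 = 6 stereoisomers in total.

6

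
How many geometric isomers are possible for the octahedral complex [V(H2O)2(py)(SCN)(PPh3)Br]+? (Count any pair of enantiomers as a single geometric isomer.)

9

The six octahedral sites form three mutually perpendicular trans pairs.
Exhaustive case analysis gives 9 geometric isomers.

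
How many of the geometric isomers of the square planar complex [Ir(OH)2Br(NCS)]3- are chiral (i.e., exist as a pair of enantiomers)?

0

A square has two trans pairs of vertices; adjacent vertices are cis.
Systematic placement gives 2 geometric isomers: OH cis; OH trans.
Each arrangement has an internal mirror plane or centre of symmetry, so none is chiral.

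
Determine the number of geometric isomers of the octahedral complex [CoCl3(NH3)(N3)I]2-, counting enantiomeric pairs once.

An octahedron has six vertices in three trans pairs; every non-trans pair is cis.
The distinct arrangements are (4 in all): Cl mer (3 arrangements); Cl fac (chiral).

4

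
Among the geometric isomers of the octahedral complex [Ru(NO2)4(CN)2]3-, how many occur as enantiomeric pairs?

0

An octahedron has six vertices in three trans pairs; every non-trans pair is cis.
Systematic placement gives 2 geometric isomers: CN trans; CN cis.
Each arrangement has an internal mirror plane or centre of symmetry, so none is chiral.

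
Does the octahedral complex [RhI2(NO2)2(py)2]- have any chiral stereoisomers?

In an octahedral complex each vertex has one trans partner and four cis neighbours.
Working through the distinct placements yields 5 geometric isomers: I trans, NO2 trans, py trans; I trans, NO2 cis, py cis; I cis, NO2 cis, py trans; I cis, NO2 cis, py cis (chiral); I cis, NO2 trans, py cis.
One of these lacks any improper symmetry element and so occurs as an enantiomeric pair, giving 5 + 1 = 6 stereoisomers in total.

yes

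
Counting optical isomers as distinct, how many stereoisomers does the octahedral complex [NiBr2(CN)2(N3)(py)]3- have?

8

An octahedron has six vertices in three trans pairs; every non-trans pair is cis.
The distinct arrangements are (6 in all): Br trans, CN trans; Br trans, CN cis; Br cis, CN cis (3 arrangements, 2 chiral); Br cis, CN trans.
Of these, 2 lack any improper symmetry element and so occur as enantiomeric pairs, giving 6 + 2 = 8 stereoisomers in total.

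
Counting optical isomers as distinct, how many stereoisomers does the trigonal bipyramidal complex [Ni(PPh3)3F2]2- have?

In a trigonal bipyramid the two axial positions differ from the three equatorial ones.
Systematic placement gives 3 geometric isomers: F both axial; F one axial, one equatorial; F both equatorial.
Each arrangement has an internal mirror plane or centre of symmetry, so none is chiral.

3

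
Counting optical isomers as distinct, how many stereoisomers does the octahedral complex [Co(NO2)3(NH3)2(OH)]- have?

3

An octahedron has six vertices in three trans pairs; every non-trans pair is cis.
The distinct arrangements are (3 in all): NO2 mer, NH3 trans; NO2 fac, NH3 cis; NO2 mer, NH3 cis.
Each arrangement has an internal mirror plane or centre of symmetry, so none is chiral.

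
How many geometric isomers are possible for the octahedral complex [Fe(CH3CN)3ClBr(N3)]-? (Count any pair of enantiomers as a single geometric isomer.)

4

The six octahedral sites form three mutually perpendicular trans pairs.
The distinct arrangements are (4 in all): CH3CN mer (3 arrangements); CH3CN fac (chiral).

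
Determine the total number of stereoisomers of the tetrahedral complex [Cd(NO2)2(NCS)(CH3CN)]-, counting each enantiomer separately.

In a tetrahedral complex all four positions are equivalent and every pair of ligands is adjacent — there is no cis/trans distinction.
Only one geometric arrangement is possible.

1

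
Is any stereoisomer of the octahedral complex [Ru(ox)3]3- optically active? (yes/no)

In an octahedral complex each vertex has one trans partner and four cis neighbours.
Each ox is bidentate and must span two cis positions.
Only one geometric arrangement is possible; it has no improper symmetry element, so it exists as a pair of enantiomers (2 stereoisomers).

yes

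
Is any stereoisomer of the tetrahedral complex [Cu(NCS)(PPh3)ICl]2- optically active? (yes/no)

yes

In a tetrahedral complex all four positions are equivalent and every pair of ligands is adjacent — there is no cis/trans distinction.
Only one geometric arrangement is possible; it has no improper symmetry element, so it exists as a pair of enantiomers (2 stereoisomers).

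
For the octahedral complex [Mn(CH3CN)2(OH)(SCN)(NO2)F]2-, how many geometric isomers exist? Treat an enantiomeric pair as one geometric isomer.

An octahedron has six vertices in three trans pairs; every non-trans pair is cis.
Exhaustive case analysis gives 9 geometric isomers.

9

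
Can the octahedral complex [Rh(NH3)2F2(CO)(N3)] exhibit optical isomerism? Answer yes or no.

In an octahedral complex each vertex has one trans partner and four cis neighbours.
The distinct arrangements are (6 in all): NH3 trans, F cis; NH3 cis, F cis (3 arrangements, 2 chiral); NH3 trans, F trans; NH3 cis, F trans.
Of these, 2 lack any improper symmetry element and so occur as enantiomeric pairs, giving 6 + 2 = 8 stereoisomers in total.

yes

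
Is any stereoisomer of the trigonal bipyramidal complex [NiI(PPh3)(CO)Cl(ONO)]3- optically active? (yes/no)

yes

A trigonal bipyramid has two axial and three equatorial sites, which are chemically inequivalent.
Systematic enumeration (placing each ligand type in turn and discarding arrangements equivalent by rotation or reflection) gives 10 geometric isomers.
Of these, 10 lack any improper symmetry element and so occur as enantiomeric pairs, giving 10 + 10 = 20 stereoisomers in total.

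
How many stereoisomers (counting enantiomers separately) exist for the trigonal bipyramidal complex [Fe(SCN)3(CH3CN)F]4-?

4

A trigonal bipyramid has two axial and three equatorial sites, which are chemically inequivalent.
There are 4 geometric isomers: CH3CN axial, F axial; CH3CN axial, F equatorial; CH3CN equatorial, F axial; CH3CN equatorial, F equatorial.
Each arrangement has an internal mirror plane or centre of symmetry, so none is chiral.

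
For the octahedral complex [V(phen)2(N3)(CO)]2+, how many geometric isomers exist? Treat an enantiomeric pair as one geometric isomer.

2

The six octahedral sites form three mutually perpendicular trans pairs.
Each phen is bidentate and must span two cis positions.
Working through the distinct placements yields 2 geometric isomers: N3 and CO mutually trans; N3 and CO mutually cis (chiral).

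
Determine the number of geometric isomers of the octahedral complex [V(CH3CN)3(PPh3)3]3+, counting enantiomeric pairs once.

2

An octahedron has six vertices in three trans pairs; every non-trans pair is cis.
There are 2 geometric isomers: CH3CN mer; CH3CN fac.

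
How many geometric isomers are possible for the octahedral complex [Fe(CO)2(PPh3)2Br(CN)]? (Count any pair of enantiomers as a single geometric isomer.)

The six octahedral sites form three mutually perpendicular trans pairs.
Working through the distinct placements yields 6 geometric isomers: CO trans, PPh3 trans; CO cis, PPh3 cis (3 arrangements, 2 chiral); CO cis, PPh3 trans; CO trans, PPh3 cis.

6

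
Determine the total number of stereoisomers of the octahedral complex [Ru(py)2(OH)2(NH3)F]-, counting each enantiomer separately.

In an octahedral complex each vertex has one trans partner and four cis neighbours.
There are 6 geometric isomers: py trans, OH trans; py cis, OH cis (3 arrangements, 2 chiral); py trans, OH cis; py cis, OH trans.
Of these, 2 lack any improper symmetry element and so occur as enantiomeric pairs, giving 6 + 2 = 8 stereoisomers in total.

8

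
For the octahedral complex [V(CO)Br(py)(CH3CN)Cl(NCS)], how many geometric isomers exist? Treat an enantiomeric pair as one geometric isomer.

15

In an octahedral complex each vertex has one trans partner and four cis neighbours.
Systematic enumeration (placing each ligand type in turn and discarding arrangements equivalent by rotation or reflection) gives 15 geometric isomers.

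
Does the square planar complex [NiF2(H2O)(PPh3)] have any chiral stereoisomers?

no

A square has two trans pairs of vertices; adjacent vertices are cis.
Working through the distinct placements yields 2 geometric isomers: F cis; F trans.
Each arrangement has an internal mirror plane or centre of symmetry, so none is chiral.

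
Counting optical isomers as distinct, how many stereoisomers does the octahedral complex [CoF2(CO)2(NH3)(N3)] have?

An octahedron has six vertices in three trans pairs; every non-trans pair is cis.
There are 6 geometric isomers: F trans, CO trans; F cis, CO trans; F cis, CO cis (3 arrangements, 2 chiral); F trans, CO cis.
Of these, 2 lack any improper symmetry element and so occur as enantiomeric pairs, giving 6 + 2 = 8 stereoisomers in total.

8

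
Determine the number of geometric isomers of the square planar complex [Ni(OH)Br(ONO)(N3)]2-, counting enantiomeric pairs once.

A square has two trans pairs of vertices; adjacent vertices are cis.
There are 3 geometric isomers: (Br/OH trans, N3/ONO trans); (Br/ONO trans, N3/OH trans); (Br/N3 trans, OH/ONO trans).

3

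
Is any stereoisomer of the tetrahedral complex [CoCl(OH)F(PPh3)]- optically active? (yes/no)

In a tetrahedral complex all four positions are equivalent and every pair of ligands is adjacent — there is no cis/trans distinction.
Only one geometric arrangement is possible; it has no improper symmetry element, so it exists as a pair of enantiomers (2 stereoisomers).

yes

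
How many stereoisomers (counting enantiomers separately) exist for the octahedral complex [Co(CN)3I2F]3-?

The six octahedral sites form three mutually perpendicular trans pairs.
Systematic placement gives 3 geometric isomers: CN mer, I trans; CN mer, I cis; CN fac, I cis.
Each arrangement has an internal mirror plane or centre of symmetry, so none is chiral.

3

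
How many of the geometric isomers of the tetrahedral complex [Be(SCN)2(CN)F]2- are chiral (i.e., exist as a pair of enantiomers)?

0

Only one geometric arrangement is possible.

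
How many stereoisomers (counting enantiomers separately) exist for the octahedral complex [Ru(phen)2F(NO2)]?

An octahedron has six vertices in three trans pairs; every non-trans pair is cis.
Each phen is bidentate and must span two cis positions.
Working through the distinct placements yields 2 geometric isomers: F and NO2 mutually trans; F and NO2 mutually cis (chiral).
One of these lacks any improper symmetry element and so occurs as an enantiomeric pair, giving 2 + 1 = 3 stereoisomers in total.

3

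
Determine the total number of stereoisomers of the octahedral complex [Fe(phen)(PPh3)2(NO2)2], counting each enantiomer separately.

4

In an octahedral complex each vertex has one trans partner and four cis neighbours.
Each phen is bidentate and must span two cis positions.
There are 3 geometric isomers: PPh3 cis, NO2 trans; PPh3 cis, NO2 cis (chiral); PPh3 trans, NO2 cis.
One of these lacks any improper symmetry element and so occurs as an enantiomeric pair, giving 3 + 1 = 4 stereoisomers in total.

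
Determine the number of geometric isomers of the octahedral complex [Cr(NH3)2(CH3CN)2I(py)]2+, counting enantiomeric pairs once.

An octahedron has six vertices in three trans pairs; every non-trans pair is cis.
The distinct arrangements are (6 in all): NH3 cis, CH3CN trans; NH3 trans, CH3CN trans; NH3 cis, CH3CN cis (3 arrangements, 2 chiral); NH3 trans, CH3CN cis.

6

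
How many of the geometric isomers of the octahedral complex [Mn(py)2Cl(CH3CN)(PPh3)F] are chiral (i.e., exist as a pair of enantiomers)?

6

The six octahedral sites form three mutually perpendicular trans pairs.
Placing the ligands in turn and identifying arrangements related by rotation or reflection leaves 9 distinct geometric isomers.
Of these, 6 lack any improper symmetry element and so occur as enantiomeric pairs, giving 9 + 6 = 15 stereoisomers in total.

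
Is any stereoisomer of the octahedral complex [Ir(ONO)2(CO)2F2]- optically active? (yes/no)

Systematic placement gives 5 geometric isomers: ONO trans, CO trans, F trans; ONO cis, CO trans, F cis; ONO trans, CO cis, F cis; ONO cis, CO cis, F cis (chiral); ONO cis, CO cis, F trans.
One of these lacks any improper symmetry element and so occurs as an enantiomeric pair, giving 5 + 1 = 6 stereoisomers in total.

yes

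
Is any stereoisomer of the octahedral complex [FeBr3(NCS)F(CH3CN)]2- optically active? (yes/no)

In an octahedral complex each vertex has one trans partner and four cis neighbours.
Working through the distinct placements yields 4 geometric isomers: Br mer (3 arrangements); Br fac (chiral).
One of these lacks any improper symmetry element and so occurs as an enantiomeric pair, giving 4 + 1 = 5 stereoisomers in total.

yes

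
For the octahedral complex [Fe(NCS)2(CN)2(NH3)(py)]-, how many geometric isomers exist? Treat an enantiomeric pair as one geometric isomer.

The six octahedral sites form three mutually perpendicular trans pairs.
Working through the distinct placements yields 6 geometric isomers: NCS trans, CN trans; NCS cis, CN trans; NCS cis, CN cis (3 arrangements, 2 chiral); NCS trans, CN cis.

6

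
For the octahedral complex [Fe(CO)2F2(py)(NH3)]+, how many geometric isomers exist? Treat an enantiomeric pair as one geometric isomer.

6

An octahedron has six vertices in three trans pairs; every non-trans pair is cis.
Working through the distinct placements yields 6 geometric isomers: CO trans, F trans; CO trans, F cis; CO cis, F cis (3 arrangements, 2 chiral); CO cis, F trans.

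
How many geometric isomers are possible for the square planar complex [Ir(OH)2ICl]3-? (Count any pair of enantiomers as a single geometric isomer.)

2

There are 2 geometric isomers: OH cis; OH trans.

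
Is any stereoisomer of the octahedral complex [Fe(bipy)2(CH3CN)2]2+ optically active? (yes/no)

yes

An octahedron has six vertices in three trans pairs; every non-trans pair is cis.
Each bipy is bidentate and must span two cis positions.
Systematic placement gives 2 geometric isomers: CH3CN trans; CH3CN cis (chiral).
One of these lacks any improper symmetry element and so occurs as an enantiomeric pair, giving 2 + 1 = 3 stereoisomers in total.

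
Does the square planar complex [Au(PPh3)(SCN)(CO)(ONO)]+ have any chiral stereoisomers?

no

A square has two trans pairs of vertices; adjacent vertices are cis.
Working through the distinct placements yields 3 geometric isomers: (CO/PPh3 trans, ONO/SCN trans); (CO/SCN trans, ONO/PPh3 trans); (CO/ONO trans, PPh3/SCN trans).
Each arrangement has an internal mirror plane or centre of symmetry, so none is chiral.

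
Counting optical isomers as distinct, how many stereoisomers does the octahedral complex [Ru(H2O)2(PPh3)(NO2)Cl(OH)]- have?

15

In an octahedral complex each vertex has one trans partner and four cis neighbours.
Placing the ligands in turn and identifying arrangements related by rotation or reflection leaves 9 distinct geometric isomers.
Of these, 6 lack any improper symmetry element and so occur as enantiomeric pairs, giving 9 + 6 = 15 stereoisomers in total.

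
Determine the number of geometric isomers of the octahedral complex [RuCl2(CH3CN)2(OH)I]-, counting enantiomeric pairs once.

An octahedron has six vertices in three trans pairs; every non-trans pair is cis.
Systematic placement gives 6 geometric isomers: Cl trans, CH3CN trans; Cl cis, CH3CN trans; Cl cis, CH3CN cis (3 arrangements, 2 chiral); Cl trans, CH3CN cis.

6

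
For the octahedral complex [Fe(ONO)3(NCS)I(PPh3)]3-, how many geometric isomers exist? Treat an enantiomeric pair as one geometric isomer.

In an octahedral complex each vertex has one trans partner and four cis neighbours.
There are 4 geometric isomers: ONO mer (3 arrangements); ONO fac (chiral).

4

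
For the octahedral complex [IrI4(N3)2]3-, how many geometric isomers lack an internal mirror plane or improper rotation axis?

0

In an octahedral complex each vertex has one trans partner and four cis neighbours.
Systematic placement gives 2 geometric isomers: N3 trans; N3 cis.
Each arrangement has an internal mirror plane or centre of symmetry, so none is chiral.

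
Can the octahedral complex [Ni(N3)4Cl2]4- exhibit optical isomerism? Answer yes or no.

Working through the distinct placements yields 2 geometric isomers: Cl trans; Cl cis.
Each arrangement has an internal mirror plane or centre of symmetry, so none is chiral.

no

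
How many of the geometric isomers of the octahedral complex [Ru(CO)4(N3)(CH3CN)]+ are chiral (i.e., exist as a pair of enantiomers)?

The six octahedral sites form three mutually perpendicular trans pairs.
The distinct arrangements are (2 in all): N3 and CH3CN mutually cis; N3 and CH3CN mutually trans.
Each arrangement has an internal mirror plane or centre of symmetry, so none is chiral.

0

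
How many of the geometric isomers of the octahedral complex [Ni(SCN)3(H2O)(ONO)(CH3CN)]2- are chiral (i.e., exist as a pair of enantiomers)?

In an octahedral complex each vertex has one trans partner and four cis neighbours.
There are 4 geometric isomers: SCN mer (3 arrangements); SCN fac (chiral).
One of these lacks any improper symmetry element and so occurs as an enantiomeric pair, giving 4 + 1 = 5 stereoisomers in total.

1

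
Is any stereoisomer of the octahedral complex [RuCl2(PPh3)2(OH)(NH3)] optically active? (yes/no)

yes

There are 6 geometric isomers: Cl trans, PPh3 trans; Cl trans, PPh3 cis; Cl cis, PPh3 trans; Cl cis, PPh3 cis (3 arrangements, 2 chiral).
Of these, 2 lack any improper symmetry element and so occur as enantiomeric pairs, giving 6 + 2 = 8 stereoisomers in total.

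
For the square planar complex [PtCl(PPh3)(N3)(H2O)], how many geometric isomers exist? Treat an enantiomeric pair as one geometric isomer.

3

In a square planar complex each vertex has one trans partner and two cis neighbours.
Working through the distinct placements yields 3 geometric isomers: (Cl/N3 trans, H2O/PPh3 trans); (Cl/PPh3 trans, H2O/N3 trans); (Cl/H2O trans, N3/PPh3 trans).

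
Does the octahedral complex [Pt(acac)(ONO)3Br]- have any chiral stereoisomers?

An octahedron has six vertices in three trans pairs; every non-trans pair is cis.
Each acac is bidentate and must span two cis positions.
Systematic placement gives 2 geometric isomers: ONO fac; ONO mer.
Each arrangement has an internal mirror plane or centre of symmetry, so none is chiral.

no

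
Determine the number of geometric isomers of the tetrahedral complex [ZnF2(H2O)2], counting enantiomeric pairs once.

All four vertices of a tetrahedron are equivalent and mutually adjacent, so cis/trans isomerism cannot arise.
Only one geometric arrangement is possible.

1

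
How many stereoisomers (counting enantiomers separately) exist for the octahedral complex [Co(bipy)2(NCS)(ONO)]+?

3

Each bipy is bidentate and must span two cis positions.
The distinct arrangements are (2 in all): NCS and ONO mutually trans; NCS and ONO mutually cis (chiral).
One of these lacks any improper symmetry element and so occurs as an enantiomeric pair, giving 2 + 1 = 3 stereoisomers in total.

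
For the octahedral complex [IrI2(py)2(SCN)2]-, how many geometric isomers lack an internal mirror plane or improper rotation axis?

1

An octahedron has six vertices in three trans pairs; every non-trans pair is cis.
Systematic placement gives 5 geometric isomers: I trans, py trans, SCN trans; I trans, py cis, SCN cis; I cis, py trans, SCN cis; I cis, py cis, SCN cis (chiral); I cis, py cis, SCN trans.
One of these lacks any improper symmetry element and so occurs as an enantiomeric pair, giving 5 + 1 = 6 stereoisomers in total.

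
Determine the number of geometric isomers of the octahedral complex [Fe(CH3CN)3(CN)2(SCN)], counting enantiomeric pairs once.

In an octahedral complex each vertex has one trans partner and four cis neighbours.
Systematic placement gives 3 geometric isomers: CH3CN mer, CN cis; CH3CN mer, CN trans; CH3CN fac, CN cis.

3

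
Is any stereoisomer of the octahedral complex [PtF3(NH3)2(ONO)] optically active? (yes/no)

An octahedron has six vertices in three trans pairs; every non-trans pair is cis.
Systematic placement gives 3 geometric isomers: F mer, NH3 cis; F mer, NH3 trans; F fac, NH3 cis.
Each arrangement has an internal mirror plane or centre of symmetry, so none is chiral.

no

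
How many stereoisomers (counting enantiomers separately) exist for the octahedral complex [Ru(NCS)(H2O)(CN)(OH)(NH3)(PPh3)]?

Systematic enumeration (placing each ligand type in turn and discarding arrangements equivalent by rotation or reflection) gives 15 geometric isomers.
Of these, 15 lack any improper symmetry element and so occur as enantiomeric pairs, giving 15 + 15 = 30 stereoisomers in total.

30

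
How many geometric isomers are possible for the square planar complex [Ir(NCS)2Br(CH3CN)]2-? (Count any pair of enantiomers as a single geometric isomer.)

2

A square has two trans pairs of vertices; adjacent vertices are cis.
The distinct arrangements are (2 in all): NCS cis; NCS trans.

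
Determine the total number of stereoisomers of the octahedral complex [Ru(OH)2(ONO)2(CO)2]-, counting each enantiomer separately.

The distinct arrangements are (5 in all): OH trans, ONO trans, CO trans; OH cis, ONO cis, CO trans; OH cis, ONO trans, CO cis; OH cis, ONO cis, CO cis (chiral); OH trans, ONO cis, CO cis.
One of these lacks any improper symmetry element and so occurs as an enantiomeric pair, giving 5 + 1 = 6 stereoisomers in total.

6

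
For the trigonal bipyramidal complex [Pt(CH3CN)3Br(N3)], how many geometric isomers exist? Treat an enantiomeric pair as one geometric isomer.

In a trigonal bipyramid the two axial positions differ from the three equatorial ones.
The distinct arrangements are (4 in all): Br axial, N3 equatorial; Br axial, N3 axial; Br equatorial, N3 equatorial; Br equatorial, N3 axial.

4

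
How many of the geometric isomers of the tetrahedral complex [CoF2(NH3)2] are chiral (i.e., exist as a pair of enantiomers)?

All four vertices of a tetrahedron are equivalent and mutually adjacent, so cis/trans isomerism cannot arise.
Only one geometric arrangement is possible.

0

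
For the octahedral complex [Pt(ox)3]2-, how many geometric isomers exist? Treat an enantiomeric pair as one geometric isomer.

1

The six octahedral sites form three mutually perpendicular trans pairs.
Each ox is bidentate and must span two cis positions.
Only one geometric arrangement is possible; it has no improper symmetry element, so it exists as a pair of enantiomers (2 stereoisomers).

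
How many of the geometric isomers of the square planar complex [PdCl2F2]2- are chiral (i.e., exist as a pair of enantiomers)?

0

In a square planar complex each vertex has one trans partner and two cis neighbours.
The distinct arrangements are (2 in all): Cl cis; Cl trans.
Each arrangement has an internal mirror plane or centre of symmetry, so none is chiral.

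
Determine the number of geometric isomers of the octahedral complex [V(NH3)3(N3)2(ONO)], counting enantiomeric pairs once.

The six octahedral sites form three mutually perpendicular trans pairs.
There are 3 geometric isomers: NH3 mer, N3 trans; NH3 fac, N3 cis; NH3 mer, N3 cis.

3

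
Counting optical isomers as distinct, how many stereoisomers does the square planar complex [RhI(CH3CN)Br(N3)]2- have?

3

In a square planar complex each vertex has one trans partner and two cis neighbours.
There are 3 geometric isomers: (Br/I trans, CH3CN/N3 trans); (Br/N3 trans, CH3CN/I trans); (Br/CH3CN trans, I/N3 trans).
Each arrangement has an internal mirror plane or centre of symmetry, so none is chiral.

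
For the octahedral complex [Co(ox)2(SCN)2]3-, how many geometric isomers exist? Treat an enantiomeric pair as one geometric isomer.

The six octahedral sites form three mutually perpendicular trans pairs.
Each ox is bidentate and must span two cis positions.
The distinct arrangements are (2 in all): SCN trans; SCN cis (chiral).

2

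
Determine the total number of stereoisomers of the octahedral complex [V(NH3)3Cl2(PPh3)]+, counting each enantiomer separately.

3

In an octahedral complex each vertex has one trans partner and four cis neighbours.
There are 3 geometric isomers: NH3 mer, Cl trans; NH3 fac, Cl cis; NH3 mer, Cl cis.
Each arrangement has an internal mirror plane or centre of symmetry, so none is chiral.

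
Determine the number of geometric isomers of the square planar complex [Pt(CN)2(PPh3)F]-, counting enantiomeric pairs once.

2

In a square planar complex each vertex has one trans partner and two cis neighbours.
Systematic placement gives 2 geometric isomers: CN cis; CN trans.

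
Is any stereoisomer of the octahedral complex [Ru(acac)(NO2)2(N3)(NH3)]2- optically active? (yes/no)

yes

The six octahedral sites form three mutually perpendicular trans pairs.
Each acac is bidentate and must span two cis positions.
The distinct arrangements are (4 in all): NO2 cis (3 arrangements, 2 chiral); NO2 trans.
Of these, 2 lack any improper symmetry element and so occur as enantiomeric pairs, giving 4 + 2 = 6 stereoisomers in total.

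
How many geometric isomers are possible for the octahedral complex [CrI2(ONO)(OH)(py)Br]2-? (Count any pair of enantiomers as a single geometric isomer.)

An octahedron has six vertices in three trans pairs; every non-trans pair is cis.
Exhaustive case analysis gives 9 geometric isomers.

9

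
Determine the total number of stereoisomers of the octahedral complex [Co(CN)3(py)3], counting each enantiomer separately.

The six octahedral sites form three mutually perpendicular trans pairs.
Systematic placement gives 2 geometric isomers: CN mer; CN fac.
Each arrangement has an internal mirror plane or centre of symmetry, so none is chiral.

2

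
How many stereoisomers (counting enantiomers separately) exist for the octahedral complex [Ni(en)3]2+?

In an octahedral complex each vertex has one trans partner and four cis neighbours.
Each en is bidentate and must span two cis positions.
Only one geometric arrangement is possible; it has no improper symmetry element, so it exists as a pair of enantiomers (2 stereoisomers).

2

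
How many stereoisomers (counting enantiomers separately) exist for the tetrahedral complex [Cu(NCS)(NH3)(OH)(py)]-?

All four vertices of a tetrahedron are equivalent and mutually adjacent, so cis/trans isomerism cannot arise.
Only one geometric arrangement is possible; it has no improper symmetry element, so it exists as a pair of enantiomers (2 stereoisomers).

2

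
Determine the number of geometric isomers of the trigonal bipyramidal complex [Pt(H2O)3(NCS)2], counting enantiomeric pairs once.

3

There are 3 geometric isomers: NCS both equatorial; NCS one axial, one equatorial; NCS both axial.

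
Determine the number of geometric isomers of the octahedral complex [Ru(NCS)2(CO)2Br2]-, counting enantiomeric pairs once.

An octahedron has six vertices in three trans pairs; every non-trans pair is cis.
Working through the distinct placements yields 5 geometric isomers: NCS trans, CO trans, Br trans; NCS cis, CO cis, Br trans; NCS trans, CO cis, Br cis; NCS cis, CO cis, Br cis (chiral); NCS cis, CO trans, Br cis.

5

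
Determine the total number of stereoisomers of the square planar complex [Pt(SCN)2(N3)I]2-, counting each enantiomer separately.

In a square planar complex each vertex has one trans partner and two cis neighbours.
The distinct arrangements are (2 in all): SCN cis; SCN trans.
Each arrangement has an internal mirror plane or centre of symmetry, so none is chiral.

2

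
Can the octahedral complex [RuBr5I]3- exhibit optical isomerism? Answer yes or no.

Only one geometric arrangement is possible.

no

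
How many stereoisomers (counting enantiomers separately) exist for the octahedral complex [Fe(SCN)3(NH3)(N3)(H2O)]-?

5

The six octahedral sites form three mutually perpendicular trans pairs.
Systematic placement gives 4 geometric isomers: SCN mer (3 arrangements); SCN fac (chiral).
One of these lacks any improper symmetry element and so occurs as an enantiomeric pair, giving 4 + 1 = 5 stereoisomers in total.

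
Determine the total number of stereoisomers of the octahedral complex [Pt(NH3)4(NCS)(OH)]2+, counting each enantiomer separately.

2

The distinct arrangements are (2 in all): NCS and OH mutually cis; NCS and OH mutually trans.
Each arrangement has an internal mirror plane or centre of symmetry, so none is chiral.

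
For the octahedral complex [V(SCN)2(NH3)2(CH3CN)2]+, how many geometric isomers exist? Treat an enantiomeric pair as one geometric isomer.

5

Systematic placement gives 5 geometric isomers: SCN trans, NH3 trans, CH3CN trans; SCN cis, NH3 cis, CH3CN trans; SCN trans, NH3 cis, CH3CN cis; SCN cis, NH3 cis, CH3CN cis (chiral); SCN cis, NH3 trans, CH3CN cis.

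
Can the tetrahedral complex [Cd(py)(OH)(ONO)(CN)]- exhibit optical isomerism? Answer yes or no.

All four vertices of a tetrahedron are equivalent and mutually adjacent, so cis/trans isomerism cannot arise.
Only one geometric arrangement is possible; it has no improper symmetry element, so it exists as a pair of enantiomers (2 stereoisomers).

yes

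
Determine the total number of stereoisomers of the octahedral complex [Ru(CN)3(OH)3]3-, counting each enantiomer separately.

An octahedron has six vertices in three trans pairs; every non-trans pair is cis.
The distinct arrangements are (2 in all): CN mer; CN fac.
Each arrangement has an internal mirror plane or centre of symmetry, so none is chiral.

2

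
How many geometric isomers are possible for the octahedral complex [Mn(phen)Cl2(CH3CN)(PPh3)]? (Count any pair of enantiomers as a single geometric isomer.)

4

Each phen is bidentate and must span two cis positions.
There are 4 geometric isomers: Cl cis (3 arrangements, 2 chiral); Cl trans.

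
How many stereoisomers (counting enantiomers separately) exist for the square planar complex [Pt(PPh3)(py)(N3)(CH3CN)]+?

3

In a square planar complex each vertex has one trans partner and two cis neighbours.
Systematic placement gives 3 geometric isomers: (CH3CN/PPh3 trans, N3/py trans); (CH3CN/py trans, N3/PPh3 trans); (CH3CN/N3 trans, PPh3/py trans).
Each arrangement has an internal mirror plane or centre of symmetry, so none is chiral.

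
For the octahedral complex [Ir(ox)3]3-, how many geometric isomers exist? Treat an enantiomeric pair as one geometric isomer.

1

The six octahedral sites form three mutually perpendicular trans pairs.
Each ox is bidentate and must span two cis positions.
Only one geometric arrangement is possible; it has no improper symmetry element, so it exists as a pair of enantiomers (2 stereoisomers).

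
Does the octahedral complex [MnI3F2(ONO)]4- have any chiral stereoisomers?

no

Working through the distinct placements yields 3 geometric isomers: I mer, F trans; I fac, F cis; I mer, F cis.
Each arrangement has an internal mirror plane or centre of symmetry, so none is chiral.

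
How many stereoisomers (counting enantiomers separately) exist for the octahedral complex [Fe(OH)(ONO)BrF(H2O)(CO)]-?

30

The six octahedral sites form three mutually perpendicular trans pairs.
Placing the ligands in turn and identifying arrangements related by rotation or reflection leaves 15 distinct geometric isomers.
Of these, 15 lack any improper symmetry element and so occur as enantiomeric pairs, giving 15 + 15 = 30 stereoisomers in total.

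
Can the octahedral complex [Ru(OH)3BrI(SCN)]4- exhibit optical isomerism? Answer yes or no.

yes

An octahedron has six vertices in three trans pairs; every non-trans pair is cis.
Systematic placement gives 4 geometric isomers: OH mer (3 arrangements); OH fac (chiral).
One of these lacks any improper symmetry element and so occurs as an enantiomeric pair, giving 4 + 1 = 5 stereoisomers in total.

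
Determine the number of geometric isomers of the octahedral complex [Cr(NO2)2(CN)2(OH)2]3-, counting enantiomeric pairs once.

5

An octahedron has six vertices in three trans pairs; every non-trans pair is cis.
The distinct arrangements are (5 in all): NO2 trans, CN trans, OH trans; NO2 cis, CN trans, OH cis; NO2 cis, CN cis, OH trans; NO2 cis, CN cis, OH cis (chiral); NO2 trans, CN cis, OH cis.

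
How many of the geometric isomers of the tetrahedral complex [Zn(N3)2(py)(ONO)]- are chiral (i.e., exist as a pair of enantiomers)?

0

All four vertices of a tetrahedron are equivalent and mutually adjacent, so cis/trans isomerism cannot arise.
Only one geometric arrangement is possible.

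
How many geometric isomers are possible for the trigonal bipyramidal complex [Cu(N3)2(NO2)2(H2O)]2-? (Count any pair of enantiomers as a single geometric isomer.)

A trigonal bipyramid has two axial and three equatorial sites, which are chemically inequivalent.
Exhaustive case analysis gives 5 geometric isomers.

5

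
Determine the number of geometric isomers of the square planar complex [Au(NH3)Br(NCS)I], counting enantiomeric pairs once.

3

A square has two trans pairs of vertices; adjacent vertices are cis.
There are 3 geometric isomers: (Br/NCS trans, I/NH3 trans); (Br/NH3 trans, I/NCS trans); (Br/I trans, NCS/NH3 trans).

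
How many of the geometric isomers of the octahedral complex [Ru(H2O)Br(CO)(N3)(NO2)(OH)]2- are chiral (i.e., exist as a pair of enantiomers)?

15

The six octahedral sites form three mutually perpendicular trans pairs.
Placing the ligands in turn and identifying arrangements related by rotation or reflection leaves 15 distinct geometric isomers.
Of these, 15 lack any improper symmetry element and so occur as enantiomeric pairs, giving 15 + 15 = 30 stereoisomers in total.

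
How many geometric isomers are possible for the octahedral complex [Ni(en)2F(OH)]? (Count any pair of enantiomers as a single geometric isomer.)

2

In an octahedral complex each vertex has one trans partner and four cis neighbours.
Each en is bidentate and must span two cis positions.
Systematic placement gives 2 geometric isomers: F and OH mutually trans; F and OH mutually cis (chiral).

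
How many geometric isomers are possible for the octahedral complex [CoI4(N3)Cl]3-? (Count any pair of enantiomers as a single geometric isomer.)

2

The distinct arrangements are (2 in all): N3 and Cl mutually cis; N3 and Cl mutually trans.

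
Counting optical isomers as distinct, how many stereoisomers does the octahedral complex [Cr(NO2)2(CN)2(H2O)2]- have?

In an octahedral complex each vertex has one trans partner and four cis neighbours.
Working through the distinct placements yields 5 geometric isomers: NO2 trans, CN trans, H2O trans; NO2 cis, CN trans, H2O cis; NO2 trans, CN cis, H2O cis; NO2 cis, CN cis, H2O cis (chiral); NO2 cis, CN cis, H2O trans.
One of these lacks any improper symmetry element and so occurs as an enantiomeric pair, giving 5 + 1 = 6 stereoisomers in total.

6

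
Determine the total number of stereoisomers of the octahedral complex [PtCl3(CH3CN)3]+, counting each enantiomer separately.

The six octahedral sites form three mutually perpendicular trans pairs.
The distinct arrangements are (2 in all): Cl mer; Cl fac.
Each arrangement has an internal mirror plane or centre of symmetry, so none is chiral.

2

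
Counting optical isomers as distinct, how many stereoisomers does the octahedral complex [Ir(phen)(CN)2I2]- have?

4

Each phen is bidentate and must span two cis positions.
The distinct arrangements are (3 in all): CN trans, I cis; CN cis, I cis (chiral); CN cis, I trans.
One of these lacks any improper symmetry element and so occurs as an enantiomeric pair, giving 3 + 1 = 4 stereoisomers in total.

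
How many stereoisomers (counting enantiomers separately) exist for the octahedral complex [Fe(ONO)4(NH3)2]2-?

2

In an octahedral complex each vertex has one trans partner and four cis neighbours.
The distinct arrangements are (2 in all): NH3 trans; NH3 cis.
Each arrangement has an internal mirror plane or centre of symmetry, so none is chiral.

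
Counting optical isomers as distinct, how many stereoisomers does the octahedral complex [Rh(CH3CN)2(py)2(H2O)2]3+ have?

An octahedron has six vertices in three trans pairs; every non-trans pair is cis.
The distinct arrangements are (5 in all): CH3CN trans, py trans, H2O trans; CH3CN trans, py cis, H2O cis; CH3CN cis, py trans, H2O cis; CH3CN cis, py cis, H2O cis (chiral); CH3CN cis, py cis, H2O trans.
One of these lacks any improper symmetry element and so occurs as an enantiomeric pair, giving 5 + 1 = 6 stereoisomers in total.

6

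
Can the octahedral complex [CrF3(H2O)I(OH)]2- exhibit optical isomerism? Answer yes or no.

The six octahedral sites form three mutually perpendicular trans pairs.
Working through the distinct placements yields 4 geometric isomers: F mer (3 arrangements); F fac (chiral).
One of these lacks any improper symmetry element and so occurs as an enantiomeric pair, giving 4 + 1 = 5 stereoisomers in total.

yes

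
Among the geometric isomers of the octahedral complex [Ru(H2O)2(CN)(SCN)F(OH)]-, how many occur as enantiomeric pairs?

Exhaustive case analysis gives 9 geometric isomers.
Of these, 6 lack any improper symmetry element and so occur as enantiomeric pairs, giving 9 + 6 = 15 stereoisomers in total.

6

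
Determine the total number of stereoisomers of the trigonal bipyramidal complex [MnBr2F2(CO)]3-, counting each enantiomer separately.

In a trigonal bipyramid the two axial positions differ from the three equatorial ones.
Exhaustive case analysis gives 5 geometric isomers.
One of these lacks any improper symmetry element and so occurs as an enantiomeric pair, giving 5 + 1 = 6 stereoisomers in total.

6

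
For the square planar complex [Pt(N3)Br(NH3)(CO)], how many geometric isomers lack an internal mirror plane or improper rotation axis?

0

A square has two trans pairs of vertices; adjacent vertices are cis.
Systematic placement gives 3 geometric isomers: (Br/N3 trans, CO/NH3 trans); (Br/NH3 trans, CO/N3 trans); (Br/CO trans, N3/NH3 trans).
Each arrangement has an internal mirror plane or centre of symmetry, so none is chiral.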